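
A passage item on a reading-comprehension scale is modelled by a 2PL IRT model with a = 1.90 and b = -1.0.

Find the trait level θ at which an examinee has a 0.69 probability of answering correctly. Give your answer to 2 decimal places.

P(θ) = 1 / (1 + exp(−a(θ − b)))
logit = ln(0.6900/0.3100) = 0.8001
θ = b + logit/(a) = -1.0 + 0.8001/1.9000 = -0.5789

-0.58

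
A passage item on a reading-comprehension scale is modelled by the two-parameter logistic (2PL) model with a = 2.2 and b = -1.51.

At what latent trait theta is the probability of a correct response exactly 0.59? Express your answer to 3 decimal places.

-1.345

P(theta) = 1 / (1 + exp(−a(theta − b)))
logit = ln(0.5900/0.4100) = 0.3640
theta = b + logit/(a) = -1.51 + 0.3640/2.2000 = -1.3446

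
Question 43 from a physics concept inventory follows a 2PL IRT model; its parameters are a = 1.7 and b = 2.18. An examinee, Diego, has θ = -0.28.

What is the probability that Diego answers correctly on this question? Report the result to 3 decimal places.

P(θ) = 1 / (1 + exp(−a(θ − b)))
Exponent: 1.7 × (-0.28 − 2.18) = -4.1820
1/(1 + e^{4.1820}) = 0.0150

0.015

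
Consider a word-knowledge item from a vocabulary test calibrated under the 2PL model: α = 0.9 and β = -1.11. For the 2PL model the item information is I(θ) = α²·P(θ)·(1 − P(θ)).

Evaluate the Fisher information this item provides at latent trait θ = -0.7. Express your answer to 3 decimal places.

0.196

P = 1/(1+e^{-0.3690}) = 0.5912
P(1−P) = 0.5912 × 0.4088 = 0.2417
I = α² × P(1−P) = 0.9² × 0.2417 = 0.19576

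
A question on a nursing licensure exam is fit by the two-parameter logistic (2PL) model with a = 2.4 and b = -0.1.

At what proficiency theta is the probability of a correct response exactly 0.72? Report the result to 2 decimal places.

0.29

P(theta) = 1 / (1 + exp(−a(theta − b)))
logit = ln(0.7200/0.2800) = 0.9445
theta = b + logit/(a) = -0.1 + 0.9445/2.4000 = 0.2935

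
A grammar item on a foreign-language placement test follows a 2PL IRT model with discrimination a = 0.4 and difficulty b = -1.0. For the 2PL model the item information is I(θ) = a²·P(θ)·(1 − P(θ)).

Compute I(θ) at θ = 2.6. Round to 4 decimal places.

0.0248

P = 1/(1+e^{-1.4400}) = 0.8085
P(1−P) = 0.8085 × 0.1915 = 0.1549
I = a² × P(1−P) = 0.4² × 0.1549 = 0.02478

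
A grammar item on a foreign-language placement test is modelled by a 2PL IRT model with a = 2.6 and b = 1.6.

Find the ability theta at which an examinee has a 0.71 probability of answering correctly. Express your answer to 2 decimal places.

P(theta) = 1 / (1 + exp(−a(theta − b)))
logit = ln(0.7100/0.2900) = 0.8954
theta = b + logit/(a) = 1.6 + 0.8954/2.6000 = 1.9444

1.94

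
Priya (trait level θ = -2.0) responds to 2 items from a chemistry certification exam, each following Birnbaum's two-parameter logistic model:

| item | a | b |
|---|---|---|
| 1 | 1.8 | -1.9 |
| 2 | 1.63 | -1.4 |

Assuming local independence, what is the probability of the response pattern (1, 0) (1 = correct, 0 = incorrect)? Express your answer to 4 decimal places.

0.3307

P(θ) = 1 / (1 + exp(−a(θ − b)))
P_1 = 1/(1+e^{0.1800}) = 0.4551
P_2 = 1/(1+e^{0.9780}) = 0.2733
L = P_1 × (1−P_2) = 0.4551 × 0.7267 = 0.33074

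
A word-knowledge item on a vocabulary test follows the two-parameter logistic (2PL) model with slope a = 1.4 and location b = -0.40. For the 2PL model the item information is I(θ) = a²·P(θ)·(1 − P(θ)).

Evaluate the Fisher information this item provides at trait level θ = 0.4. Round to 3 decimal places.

P = 1/(1+e^{-1.1200}) = 0.7540
P(1−P) = 0.7540 × 0.2460 = 0.1855
I = a² × P(1−P) = 1.4² × 0.1855 = 0.36356

0.364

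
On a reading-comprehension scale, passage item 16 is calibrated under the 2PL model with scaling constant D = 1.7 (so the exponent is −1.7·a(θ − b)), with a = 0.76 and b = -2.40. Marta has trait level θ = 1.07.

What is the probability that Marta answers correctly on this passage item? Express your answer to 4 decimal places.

P(θ) = 1 / (1 + exp(−D·a(θ − b)))
Exponent: 1.7 × 0.76 × (1.07 − (-2.40)) = 4.4832
1/(1 + e^{-4.4832}) = 0.9888
P = 0.9888

0.9888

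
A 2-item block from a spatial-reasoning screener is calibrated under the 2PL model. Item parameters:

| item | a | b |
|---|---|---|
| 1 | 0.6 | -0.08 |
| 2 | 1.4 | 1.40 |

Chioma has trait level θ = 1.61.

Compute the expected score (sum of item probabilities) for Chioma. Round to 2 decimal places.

1.31

P(θ) = 1 / (1 + exp(−a(θ − b)))
P_1 = 1/(1+e^{-1.0140}) = 0.7338
P_2 = 1/(1+e^{-0.2940}) = 0.5730
E[score] = 0.7338 + 0.5730 = 1.3068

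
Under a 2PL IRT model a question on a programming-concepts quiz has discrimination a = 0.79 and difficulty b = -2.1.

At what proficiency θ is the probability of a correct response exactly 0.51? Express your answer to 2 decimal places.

-2.05

P(θ) = 1 / (1 + exp(−a(θ − b)))
logit = ln(0.5100/0.4900) = 0.0400
θ = b + logit/(a) = -2.1 + 0.0400/0.7900 = -2.0494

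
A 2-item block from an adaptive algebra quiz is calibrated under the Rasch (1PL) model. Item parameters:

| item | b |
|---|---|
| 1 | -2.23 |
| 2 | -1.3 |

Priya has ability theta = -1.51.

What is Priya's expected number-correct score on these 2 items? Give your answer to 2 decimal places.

P(theta) = 1 / (1 + exp(−(theta − b)))
P_1 = 1/(1+e^{-0.7200}) = 0.6726
P_2 = 1/(1+e^{0.2100}) = 0.4477
E[score] = 0.6726 + 0.4477 = 1.1203

1.12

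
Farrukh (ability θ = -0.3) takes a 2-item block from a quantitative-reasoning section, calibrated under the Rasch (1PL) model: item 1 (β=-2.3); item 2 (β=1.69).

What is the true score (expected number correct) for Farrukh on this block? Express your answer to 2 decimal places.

1.00

P(θ) = 1 / (1 + exp(−(θ − β)))
P_1 = 1/(1+e^{-2.0000}) = 0.8808
P_2 = 1/(1+e^{1.9900}) = 0.1203
E[score] = 0.8808 + 0.1203 = 1.0011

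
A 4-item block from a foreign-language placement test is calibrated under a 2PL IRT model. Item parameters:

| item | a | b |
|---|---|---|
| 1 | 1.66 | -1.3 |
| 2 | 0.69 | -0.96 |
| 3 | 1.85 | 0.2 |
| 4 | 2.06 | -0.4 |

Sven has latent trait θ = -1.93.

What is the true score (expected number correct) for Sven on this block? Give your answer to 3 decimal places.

0.659

P(θ) = 1 / (1 + exp(−a(θ − b)))
P_1 = 1/(1+e^{1.0458}) = 0.2600
P_2 = 1/(1+e^{0.6693}) = 0.3387
P_3 = 1/(1+e^{3.9405}) = 0.0191
P_4 = 1/(1+e^{3.1518}) = 0.0410
E[score] = 0.2600 + 0.3387 + 0.0191 + 0.0410 = 0.6588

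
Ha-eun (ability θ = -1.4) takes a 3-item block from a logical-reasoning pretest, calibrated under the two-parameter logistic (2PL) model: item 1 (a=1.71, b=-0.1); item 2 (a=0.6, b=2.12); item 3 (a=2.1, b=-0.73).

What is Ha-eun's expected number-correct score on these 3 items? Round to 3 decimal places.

P(θ) = 1 / (1 + exp(−a(θ − b)))
P_1 = 1/(1+e^{2.2230}) = 0.0977
P_2 = 1/(1+e^{2.1120}) = 0.1079
P_3 = 1/(1+e^{1.4070}) = 0.1967
E[score] = 0.0977 + 0.1079 + 0.1967 = 0.4023

0.402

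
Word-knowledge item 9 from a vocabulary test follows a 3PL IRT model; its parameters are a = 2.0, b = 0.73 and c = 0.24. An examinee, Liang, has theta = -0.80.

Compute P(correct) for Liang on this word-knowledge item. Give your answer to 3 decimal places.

0.274

P(theta) = c + (1 − c) · 1 / (1 + exp(−a(theta − b)))
Exponent: 2.0 × (-0.80 − 0.73) = -3.0600
1/(1 + e^{3.0600}) = 0.0448
P = 0.24 + 0.76 × 0.0448 = 0.2740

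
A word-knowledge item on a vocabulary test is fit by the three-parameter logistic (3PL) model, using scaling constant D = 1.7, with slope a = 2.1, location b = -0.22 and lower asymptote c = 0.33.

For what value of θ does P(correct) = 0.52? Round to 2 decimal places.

-0.48

P(θ) = c + (1 − c) · 1 / (1 + exp(−D·a(θ − b)))
Remove guessing floor: (0.52 − 0.33)/(1 − 0.33) = 0.2836
logit = ln(0.2836/0.7164) = -0.9268
θ = b + logit/(1.7·a) = -0.22 + (-0.9268)/3.5700 = -0.4796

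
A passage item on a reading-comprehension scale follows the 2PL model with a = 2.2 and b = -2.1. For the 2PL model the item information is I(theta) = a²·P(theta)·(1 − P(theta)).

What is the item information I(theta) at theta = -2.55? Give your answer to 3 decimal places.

P = 1/(1+e^{0.9900}) = 0.2709
P(1−P) = 0.2709 × 0.7291 = 0.1975
I = a² × P(1−P) = 2.2² × 0.1975 = 0.95599

0.956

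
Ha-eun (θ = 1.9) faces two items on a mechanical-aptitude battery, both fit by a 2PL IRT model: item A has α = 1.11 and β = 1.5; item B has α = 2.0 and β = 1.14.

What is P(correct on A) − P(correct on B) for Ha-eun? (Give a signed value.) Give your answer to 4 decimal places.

-0.2113

P(θ) = 1 / (1 + exp(−α(θ − β)))
P_A = 0.6092
P_B = 0.8205
P_A − P_B = -0.2113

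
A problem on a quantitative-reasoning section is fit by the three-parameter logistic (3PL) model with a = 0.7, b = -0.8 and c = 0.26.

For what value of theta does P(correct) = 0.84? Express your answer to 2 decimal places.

1.04

P(theta) = c + (1 − c) · 1 / (1 + exp(−a(theta − b)))
Remove guessing floor: (0.84 − 0.26)/(1 − 0.26) = 0.7838
logit = ln(0.7838/0.2162) = 1.2879
theta = b + logit/(a) = -0.8 + 1.2879/0.7000 = 1.0398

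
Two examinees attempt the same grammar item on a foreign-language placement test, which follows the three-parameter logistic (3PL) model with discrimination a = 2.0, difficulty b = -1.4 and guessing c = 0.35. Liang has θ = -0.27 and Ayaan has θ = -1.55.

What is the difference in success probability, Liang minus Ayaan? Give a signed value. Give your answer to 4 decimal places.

0.3120

P(θ) = c + (1 − c) · 1 / (1 + exp(−a(θ − b)))
P(Liang) = 0.9386  [exponent 2.2600]
P(Ayaan) = 0.6266  [exponent -0.3000]
Difference = 0.9386 − 0.6266 = 0.3120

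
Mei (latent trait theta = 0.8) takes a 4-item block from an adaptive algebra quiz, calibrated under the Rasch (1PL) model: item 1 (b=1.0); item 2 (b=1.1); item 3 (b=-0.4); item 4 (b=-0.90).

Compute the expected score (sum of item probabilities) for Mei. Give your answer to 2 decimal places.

2.49

P(theta) = 1 / (1 + exp(−(theta − b)))
P_1 = 1/(1+e^{0.2000}) = 0.4502
P_2 = 1/(1+e^{0.3000}) = 0.4256
P_3 = 1/(1+e^{-1.2000}) = 0.7685
P_4 = 1/(1+e^{-1.7000}) = 0.8455
E[score] = 0.4502 + 0.4256 + 0.7685 + 0.8455 = 2.4898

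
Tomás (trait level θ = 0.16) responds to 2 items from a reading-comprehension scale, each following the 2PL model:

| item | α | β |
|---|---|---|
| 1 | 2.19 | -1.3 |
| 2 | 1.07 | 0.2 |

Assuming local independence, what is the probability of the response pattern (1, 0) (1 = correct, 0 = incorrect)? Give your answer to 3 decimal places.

P(θ) = 1 / (1 + exp(−α(θ − β)))
P_1 = 1/(1+e^{-3.1974}) = 0.9607
P_2 = 1/(1+e^{0.0428}) = 0.4893
L = P_1 × (1−P_2) = 0.9607 × 0.5107 = 0.49065

0.491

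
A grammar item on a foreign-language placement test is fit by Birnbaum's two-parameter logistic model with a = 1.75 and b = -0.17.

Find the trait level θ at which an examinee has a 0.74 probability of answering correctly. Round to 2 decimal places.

P(θ) = 1 / (1 + exp(−a(θ − b)))
logit = ln(0.7400/0.2600) = 1.0460
θ = b + logit/(a) = -0.17 + 1.0460/1.7500 = 0.4277

0.43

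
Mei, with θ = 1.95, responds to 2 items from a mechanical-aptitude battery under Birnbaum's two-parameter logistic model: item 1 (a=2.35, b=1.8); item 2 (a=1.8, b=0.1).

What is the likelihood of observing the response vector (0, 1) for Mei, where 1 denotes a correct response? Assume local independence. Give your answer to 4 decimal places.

P(θ) = 1 / (1 + exp(−a(θ − b)))
P_1 = 1/(1+e^{-0.3525}) = 0.5872
P_2 = 1/(1+e^{-3.3300}) = 0.9654
L = (1−P_1) × P_2 = 0.4128 × 0.9654 = 0.39851

0.3985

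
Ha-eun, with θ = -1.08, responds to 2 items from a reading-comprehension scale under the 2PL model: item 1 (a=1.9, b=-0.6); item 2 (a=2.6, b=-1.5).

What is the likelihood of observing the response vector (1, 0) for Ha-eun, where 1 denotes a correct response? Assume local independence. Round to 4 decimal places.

0.0720

P(θ) = 1 / (1 + exp(−a(θ − b)))
P_1 = 1/(1+e^{0.9120}) = 0.2866
P_2 = 1/(1+e^{-1.0920}) = 0.7488
L = P_1 × (1−P_2) = 0.2866 × 0.2512 = 0.07200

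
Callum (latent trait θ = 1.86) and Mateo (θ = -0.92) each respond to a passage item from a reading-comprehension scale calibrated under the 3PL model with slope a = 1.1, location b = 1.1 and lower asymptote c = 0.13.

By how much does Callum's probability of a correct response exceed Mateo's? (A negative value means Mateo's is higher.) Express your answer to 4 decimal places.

P(θ) = c + (1 − c) · 1 / (1 + exp(−a(θ − b)))
P(Callum) = 0.7369  [exponent 0.8360]
P(Mateo) = 0.2151  [exponent -2.2220]
Difference = 0.7369 − 0.2151 = 0.5219

0.5219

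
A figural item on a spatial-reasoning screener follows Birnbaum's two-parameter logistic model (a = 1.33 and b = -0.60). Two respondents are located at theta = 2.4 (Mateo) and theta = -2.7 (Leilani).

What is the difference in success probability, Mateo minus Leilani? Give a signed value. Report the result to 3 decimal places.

P(theta) = 1 / (1 + exp(−a(theta − b)))
P(Mateo) = 0.9818  [exponent 3.9900]
P(Leilani) = 0.0577  [exponent -2.7930]
Difference = 0.9818 − 0.0577 = 0.9241

0.924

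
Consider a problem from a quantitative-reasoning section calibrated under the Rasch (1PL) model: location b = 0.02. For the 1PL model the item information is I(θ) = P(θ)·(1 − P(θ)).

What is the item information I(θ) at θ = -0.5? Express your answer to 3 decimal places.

P = 1/(1+e^{0.5200}) = 0.3729
P(1−P) = 0.3729 × 0.6271 = 0.2338
I = P(1−P) = 0.23383

0.234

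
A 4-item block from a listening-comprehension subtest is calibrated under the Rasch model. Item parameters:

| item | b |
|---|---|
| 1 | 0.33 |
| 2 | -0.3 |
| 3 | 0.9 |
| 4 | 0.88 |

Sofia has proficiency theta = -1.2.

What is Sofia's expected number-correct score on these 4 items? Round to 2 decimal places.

P(theta) = 1 / (1 + exp(−(theta − b)))
P_1 = 1/(1+e^{1.5300}) = 0.1780
P_2 = 1/(1+e^{0.9000}) = 0.2891
P_3 = 1/(1+e^{2.1000}) = 0.1091
P_4 = 1/(1+e^{2.0800}) = 0.1111
E[score] = 0.1780 + 0.2891 + 0.1091 + 0.1111 = 0.6872

0.69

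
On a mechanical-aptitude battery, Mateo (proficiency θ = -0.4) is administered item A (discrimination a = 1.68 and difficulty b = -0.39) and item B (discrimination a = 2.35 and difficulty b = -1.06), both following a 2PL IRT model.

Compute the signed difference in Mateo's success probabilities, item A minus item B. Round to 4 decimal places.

-0.3293

P(θ) = 1 / (1 + exp(−a(θ − b)))
P_A = 0.4958
P_B = 0.8251
P_A − P_B = -0.3293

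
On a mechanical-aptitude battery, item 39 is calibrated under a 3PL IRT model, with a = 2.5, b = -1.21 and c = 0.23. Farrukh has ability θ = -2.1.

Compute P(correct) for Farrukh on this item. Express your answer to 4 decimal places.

0.3051

P(θ) = c + (1 − c) · 1 / (1 + exp(−a(θ − b)))
Exponent: 2.5 × (-2.1 − (-1.21)) = -2.2250
1/(1 + e^{2.2250}) = 0.0975
P = 0.23 + 0.77 × 0.0975 = 0.3051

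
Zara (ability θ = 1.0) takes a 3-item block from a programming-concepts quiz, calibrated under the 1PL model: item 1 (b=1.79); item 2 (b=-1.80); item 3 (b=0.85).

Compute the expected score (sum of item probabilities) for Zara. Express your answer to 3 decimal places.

P(θ) = 1 / (1 + exp(−(θ − b)))
P_1 = 1/(1+e^{0.7900}) = 0.3122
P_2 = 1/(1+e^{-2.8000}) = 0.9427
P_3 = 1/(1+e^{-0.1500}) = 0.5374
E[score] = 0.3122 + 0.9427 + 0.5374 = 1.7923

1.792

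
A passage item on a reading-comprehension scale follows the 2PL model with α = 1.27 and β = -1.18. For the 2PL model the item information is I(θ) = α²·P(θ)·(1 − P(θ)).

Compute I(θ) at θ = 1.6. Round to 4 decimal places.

P = 1/(1+e^{-3.5306}) = 0.9715
P(1−P) = 0.9715 × 0.0285 = 0.0276
I = α² × P(1−P) = 1.27² × 0.0276 = 0.04459

0.0446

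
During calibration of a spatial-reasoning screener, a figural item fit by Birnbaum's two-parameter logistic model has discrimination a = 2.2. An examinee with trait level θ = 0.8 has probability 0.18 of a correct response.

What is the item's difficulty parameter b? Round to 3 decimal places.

P(θ) = 1 / (1 + exp(−a(θ − b)))
logit(0.18) = ln(0.18/0.82) = -1.5163
b = θ − logit/(a) = 0.8 − (-1.5163)/2.2000 = 1.4892

1.489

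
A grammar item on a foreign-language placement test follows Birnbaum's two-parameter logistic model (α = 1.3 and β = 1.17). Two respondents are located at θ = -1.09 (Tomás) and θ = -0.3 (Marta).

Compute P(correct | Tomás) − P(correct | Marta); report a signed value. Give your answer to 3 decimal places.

-0.079

P(θ) = 1 / (1 + exp(−α(θ − β)))
P(Tomás) = 0.0503  [exponent -2.9380]
P(Marta) = 0.1289  [exponent -1.9110]
Difference = 0.0503 − 0.1289 = -0.0786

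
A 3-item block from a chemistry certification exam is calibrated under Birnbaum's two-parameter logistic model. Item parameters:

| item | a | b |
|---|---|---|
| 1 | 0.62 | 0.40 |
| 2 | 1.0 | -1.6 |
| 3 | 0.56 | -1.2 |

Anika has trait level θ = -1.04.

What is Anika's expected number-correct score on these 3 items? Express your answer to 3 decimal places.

P(θ) = 1 / (1 + exp(−a(θ − b)))
P_1 = 1/(1+e^{0.8928}) = 0.2905
P_2 = 1/(1+e^{-0.5600}) = 0.6365
P_3 = 1/(1+e^{-0.0896}) = 0.5224
E[score] = 0.2905 + 0.6365 + 0.5224 = 1.4494

1.449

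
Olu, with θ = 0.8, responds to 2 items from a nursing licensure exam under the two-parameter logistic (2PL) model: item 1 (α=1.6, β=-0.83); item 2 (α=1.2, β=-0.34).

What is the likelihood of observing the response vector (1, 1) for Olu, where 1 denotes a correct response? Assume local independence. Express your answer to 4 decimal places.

P(θ) = 1 / (1 + exp(−α(θ − β)))
P_1 = 1/(1+e^{-2.6080}) = 0.9314
P_2 = 1/(1+e^{-1.3680}) = 0.7971
L = P_1 × P_2 = 0.9314 × 0.7971 = 0.74236

0.7424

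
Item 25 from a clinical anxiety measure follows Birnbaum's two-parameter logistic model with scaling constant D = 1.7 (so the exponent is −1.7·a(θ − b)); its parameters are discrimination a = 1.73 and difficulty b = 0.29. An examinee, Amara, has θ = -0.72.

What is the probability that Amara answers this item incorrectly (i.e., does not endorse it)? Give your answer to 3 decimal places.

P(θ) = 1 / (1 + exp(−D·a(θ − b)))
Exponent: 1.7 × 1.73 × (-0.72 − 0.29) = -2.9704
1/(1 + e^{2.9704}) = 0.0488
P = 0.0488
P(incorrect) = 1 − 0.0488 = 0.9512

0.951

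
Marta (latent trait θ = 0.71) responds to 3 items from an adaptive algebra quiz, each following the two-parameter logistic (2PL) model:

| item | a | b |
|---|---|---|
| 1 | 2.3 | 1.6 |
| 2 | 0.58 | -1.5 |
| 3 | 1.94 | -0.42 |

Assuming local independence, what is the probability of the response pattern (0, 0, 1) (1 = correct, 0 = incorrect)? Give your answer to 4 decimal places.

P(θ) = 1 / (1 + exp(−a(θ − b)))
P_1 = 1/(1+e^{2.0470}) = 0.1144
P_2 = 1/(1+e^{-1.2818}) = 0.7828
P_3 = 1/(1+e^{-2.1922}) = 0.8995
L = (1−P_1) × (1−P_2) × P_3 = 0.8856 × 0.2172 × 0.8995 = 0.17307

0.1731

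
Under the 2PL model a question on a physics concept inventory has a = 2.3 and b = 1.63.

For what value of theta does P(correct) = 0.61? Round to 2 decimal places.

P(theta) = 1 / (1 + exp(−a(theta − b)))
logit = ln(0.6100/0.3900) = 0.4473
theta = b + logit/(a) = 1.63 + 0.4473/2.3000 = 1.8245

1.82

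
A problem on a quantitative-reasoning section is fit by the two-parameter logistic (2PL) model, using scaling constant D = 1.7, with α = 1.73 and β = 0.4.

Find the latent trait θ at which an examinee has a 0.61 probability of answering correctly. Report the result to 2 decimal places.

0.55

P(θ) = 1 / (1 + exp(−D·α(θ − β)))
logit = ln(0.6100/0.3900) = 0.4473
θ = β + logit/(1.7·α) = 0.4 + 0.4473/2.9410 = 0.5521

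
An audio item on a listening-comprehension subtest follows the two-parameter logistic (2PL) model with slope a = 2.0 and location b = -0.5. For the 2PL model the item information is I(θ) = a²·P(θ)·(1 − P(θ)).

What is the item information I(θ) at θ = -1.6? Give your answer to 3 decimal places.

0.359

P = 1/(1+e^{2.2000}) = 0.0998
P(1−P) = 0.0998 × 0.9002 = 0.0898
I = a² × P(1−P) = 2.0² × 0.0898 = 0.35920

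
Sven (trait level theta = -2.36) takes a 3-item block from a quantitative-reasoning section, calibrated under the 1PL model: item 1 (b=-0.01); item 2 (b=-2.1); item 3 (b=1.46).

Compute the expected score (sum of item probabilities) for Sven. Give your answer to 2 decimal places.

P(theta) = 1 / (1 + exp(−(theta − b)))
P_1 = 1/(1+e^{2.3500}) = 0.0871
P_2 = 1/(1+e^{0.2600}) = 0.4354
P_3 = 1/(1+e^{3.8200}) = 0.0215
E[score] = 0.0871 + 0.4354 + 0.0215 = 0.5439

0.54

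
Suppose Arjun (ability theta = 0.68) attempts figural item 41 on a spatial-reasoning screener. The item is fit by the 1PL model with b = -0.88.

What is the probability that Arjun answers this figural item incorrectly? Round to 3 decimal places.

0.174

P(theta) = 1 / (1 + exp(−(theta − b)))
Exponent: (0.68 − (-0.88)) = 1.5600
1/(1 + e^{-1.5600}) = 0.8264
P = 0.8264
P(incorrect) = 1 − 0.8264 = 0.1736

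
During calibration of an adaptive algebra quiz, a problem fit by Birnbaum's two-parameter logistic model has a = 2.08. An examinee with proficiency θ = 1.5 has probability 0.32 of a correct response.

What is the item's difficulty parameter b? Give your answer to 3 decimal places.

1.862

P(θ) = 1 / (1 + exp(−a(θ − b)))
logit(0.32) = ln(0.32/0.68) = -0.7538
b = θ − logit/(a) = 1.5 − (-0.7538)/2.0800 = 1.8624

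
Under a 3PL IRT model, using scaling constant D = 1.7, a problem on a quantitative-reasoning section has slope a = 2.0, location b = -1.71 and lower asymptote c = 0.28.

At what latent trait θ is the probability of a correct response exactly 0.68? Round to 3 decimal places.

P(θ) = c + (1 − c) · 1 / (1 + exp(−D·a(θ − b)))
Remove guessing floor: (0.68 − 0.28)/(1 − 0.28) = 0.5556
logit = ln(0.5556/0.4444) = 0.2231
θ = b + logit/(1.7·a) = -1.71 + 0.2231/3.4000 = -1.6444

-1.644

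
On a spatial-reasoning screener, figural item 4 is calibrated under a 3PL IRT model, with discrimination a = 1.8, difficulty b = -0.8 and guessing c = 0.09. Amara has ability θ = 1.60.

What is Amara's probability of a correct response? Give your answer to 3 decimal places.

P(θ) = c + (1 − c) · 1 / (1 + exp(−a(θ − b)))
Exponent: 1.8 × (1.60 − (-0.8)) = 4.3200
1/(1 + e^{-4.3200}) = 0.9869
P = 0.09 + 0.91 × 0.9869 = 0.9881

0.988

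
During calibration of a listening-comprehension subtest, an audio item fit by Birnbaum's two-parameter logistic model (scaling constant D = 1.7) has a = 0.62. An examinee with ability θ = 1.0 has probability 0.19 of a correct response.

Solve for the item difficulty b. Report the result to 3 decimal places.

2.376

P(θ) = 1 / (1 + exp(−D·a(θ − b)))
logit(0.19) = ln(0.19/0.81) = -1.4500
b = θ − logit/(1.7·a) = 1.0 − (-1.4500)/1.0540 = 2.3757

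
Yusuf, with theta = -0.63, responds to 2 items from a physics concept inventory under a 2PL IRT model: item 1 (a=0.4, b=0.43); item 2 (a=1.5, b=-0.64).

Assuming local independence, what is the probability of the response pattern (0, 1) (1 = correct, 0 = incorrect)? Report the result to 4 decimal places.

P(theta) = 1 / (1 + exp(−a(theta − b)))
P_1 = 1/(1+e^{0.4240}) = 0.3956
P_2 = 1/(1+e^{-0.0150}) = 0.5037
L = (1−P_1) × P_2 = 0.6044 × 0.5037 = 0.30449

0.3045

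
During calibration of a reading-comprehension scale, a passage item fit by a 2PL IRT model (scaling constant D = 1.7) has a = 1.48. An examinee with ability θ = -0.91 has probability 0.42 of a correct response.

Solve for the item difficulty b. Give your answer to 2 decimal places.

-0.78

P(θ) = 1 / (1 + exp(−D·a(θ − b)))
logit(0.42) = ln(0.42/0.58) = -0.3228
b = θ − logit/(1.7·a) = -0.91 − (-0.3228)/2.5160 = -0.7817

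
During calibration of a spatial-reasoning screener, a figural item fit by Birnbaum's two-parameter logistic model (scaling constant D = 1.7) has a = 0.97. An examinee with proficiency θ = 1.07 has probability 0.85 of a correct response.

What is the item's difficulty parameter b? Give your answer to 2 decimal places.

0.02

P(θ) = 1 / (1 + exp(−D·a(θ − b)))
logit(0.85) = ln(0.85/0.15) = 1.7346
b = θ − logit/(1.7·a) = 1.07 − 1.7346/1.6490 = 0.0181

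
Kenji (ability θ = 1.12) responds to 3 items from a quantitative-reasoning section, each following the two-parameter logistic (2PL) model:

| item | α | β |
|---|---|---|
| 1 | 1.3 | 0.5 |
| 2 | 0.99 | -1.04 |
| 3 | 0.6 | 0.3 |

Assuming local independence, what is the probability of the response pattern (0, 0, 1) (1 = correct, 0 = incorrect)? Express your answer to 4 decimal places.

0.0202

P(θ) = 1 / (1 + exp(−α(θ − β)))
P_1 = 1/(1+e^{-0.8060}) = 0.6913
P_2 = 1/(1+e^{-2.1384}) = 0.8946
P_3 = 1/(1+e^{-0.4920}) = 0.6206
L = (1−P_1) × (1−P_2) × P_3 = 0.3087 × 0.1054 × 0.6206 = 0.02020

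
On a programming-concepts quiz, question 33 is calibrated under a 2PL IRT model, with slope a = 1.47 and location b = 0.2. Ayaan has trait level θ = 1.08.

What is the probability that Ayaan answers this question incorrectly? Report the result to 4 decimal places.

0.2152

P(θ) = 1 / (1 + exp(−a(θ − b)))
Exponent: 1.47 × (1.08 − 0.2) = 1.2936
1/(1 + e^{-1.2936}) = 0.7848
P(incorrect) = 1 − 0.7848 = 0.2152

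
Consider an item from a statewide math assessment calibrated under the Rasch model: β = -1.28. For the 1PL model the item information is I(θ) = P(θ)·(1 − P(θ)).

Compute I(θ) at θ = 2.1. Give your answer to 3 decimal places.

0.032

P = 1/(1+e^{-3.3800}) = 0.9671
P(1−P) = 0.9671 × 0.0329 = 0.0318
I = P(1−P) = 0.03184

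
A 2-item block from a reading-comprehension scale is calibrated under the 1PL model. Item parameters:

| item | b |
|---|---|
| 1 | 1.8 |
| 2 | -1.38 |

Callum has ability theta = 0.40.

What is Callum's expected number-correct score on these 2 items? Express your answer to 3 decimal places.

P(theta) = 1 / (1 + exp(−(theta − b)))
P_1 = 1/(1+e^{1.4000}) = 0.1978
P_2 = 1/(1+e^{-1.7800}) = 0.8557
E[score] = 0.1978 + 0.8557 = 1.0535

1.054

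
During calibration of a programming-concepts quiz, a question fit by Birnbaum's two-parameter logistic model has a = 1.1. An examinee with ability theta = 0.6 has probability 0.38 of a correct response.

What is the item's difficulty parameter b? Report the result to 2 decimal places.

1.05

P(theta) = 1 / (1 + exp(−a(theta − b)))
logit(0.38) = ln(0.38/0.62) = -0.4895
b = theta − logit/(a) = 0.6 − (-0.4895)/1.1000 = 1.0450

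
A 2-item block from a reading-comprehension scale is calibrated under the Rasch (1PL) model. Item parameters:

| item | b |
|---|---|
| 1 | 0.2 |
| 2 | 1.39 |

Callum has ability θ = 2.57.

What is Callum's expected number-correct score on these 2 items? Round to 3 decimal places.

P(θ) = 1 / (1 + exp(−(θ − b)))
P_1 = 1/(1+e^{-2.3700}) = 0.9145
P_2 = 1/(1+e^{-1.1800}) = 0.7649
E[score] = 0.9145 + 0.7649 = 1.6795

1.679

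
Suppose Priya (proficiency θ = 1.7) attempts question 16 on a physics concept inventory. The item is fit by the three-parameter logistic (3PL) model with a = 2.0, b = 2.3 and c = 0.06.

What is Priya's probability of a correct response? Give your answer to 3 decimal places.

P(θ) = c + (1 − c) · 1 / (1 + exp(−a(θ − b)))
Exponent: 2.0 × (1.7 − 2.3) = -1.2000
1/(1 + e^{1.2000}) = 0.2315
P = 0.06 + 0.94 × 0.2315 = 0.2776

0.278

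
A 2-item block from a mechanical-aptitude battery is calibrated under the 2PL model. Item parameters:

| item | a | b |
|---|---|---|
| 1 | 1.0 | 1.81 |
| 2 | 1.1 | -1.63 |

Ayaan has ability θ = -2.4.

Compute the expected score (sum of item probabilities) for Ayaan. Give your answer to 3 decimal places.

0.315

P(θ) = 1 / (1 + exp(−a(θ − b)))
P_1 = 1/(1+e^{4.2100}) = 0.0146
P_2 = 1/(1+e^{0.8470}) = 0.3001
E[score] = 0.0146 + 0.3001 = 0.3147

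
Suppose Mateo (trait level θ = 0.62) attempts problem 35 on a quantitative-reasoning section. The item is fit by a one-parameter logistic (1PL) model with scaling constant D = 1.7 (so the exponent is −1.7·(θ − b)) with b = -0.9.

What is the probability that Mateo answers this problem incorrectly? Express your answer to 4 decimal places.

P(θ) = 1 / (1 + exp(−D·(θ − b)))
Exponent: 1.7 × (0.62 − (-0.9)) = 2.5840
1/(1 + e^{-2.5840}) = 0.9298
P = 0.9298
P(incorrect) = 1 − 0.9298 = 0.0702

0.0702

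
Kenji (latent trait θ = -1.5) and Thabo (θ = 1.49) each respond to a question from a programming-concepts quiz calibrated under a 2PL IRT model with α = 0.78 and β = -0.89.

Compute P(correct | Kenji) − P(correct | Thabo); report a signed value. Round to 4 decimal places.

-0.4816

P(θ) = 1 / (1 + exp(−α(θ − β)))
P(Kenji) = 0.3832  [exponent -0.4758]
P(Thabo) = 0.8649  [exponent 1.8564]
Difference = 0.3832 − 0.8649 = -0.4816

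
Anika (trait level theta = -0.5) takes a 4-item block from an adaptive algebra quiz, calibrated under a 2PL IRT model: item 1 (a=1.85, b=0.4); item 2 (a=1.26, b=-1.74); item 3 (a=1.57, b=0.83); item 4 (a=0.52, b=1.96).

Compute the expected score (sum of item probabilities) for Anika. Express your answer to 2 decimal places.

1.31

P(theta) = 1 / (1 + exp(−a(theta − b)))
P_1 = 1/(1+e^{1.6650}) = 0.1591
P_2 = 1/(1+e^{-1.5624}) = 0.8267
P_3 = 1/(1+e^{2.0881}) = 0.1103
P_4 = 1/(1+e^{1.2792}) = 0.2177
E[score] = 0.1591 + 0.8267 + 0.1103 + 0.2177 = 1.3137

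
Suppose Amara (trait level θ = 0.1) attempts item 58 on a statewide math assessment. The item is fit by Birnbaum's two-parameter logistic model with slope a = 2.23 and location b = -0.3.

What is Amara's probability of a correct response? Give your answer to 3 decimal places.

P(θ) = 1 / (1 + exp(−a(θ − b)))
Exponent: 2.23 × (0.1 − (-0.3)) = 0.8920
1/(1 + e^{-0.8920}) = 0.7093

0.709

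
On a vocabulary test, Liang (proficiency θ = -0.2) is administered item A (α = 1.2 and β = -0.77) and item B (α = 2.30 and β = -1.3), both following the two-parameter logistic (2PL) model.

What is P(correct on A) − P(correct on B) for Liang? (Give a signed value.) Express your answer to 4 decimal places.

P(θ) = 1 / (1 + exp(−α(θ − β)))
P_A = 0.6646
P_B = 0.9262
P_A − P_B = -0.2616

-0.2616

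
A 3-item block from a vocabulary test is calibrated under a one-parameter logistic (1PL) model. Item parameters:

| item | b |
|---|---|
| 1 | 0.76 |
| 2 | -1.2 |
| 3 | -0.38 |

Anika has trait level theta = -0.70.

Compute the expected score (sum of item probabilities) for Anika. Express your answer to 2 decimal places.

1.23

P(theta) = 1 / (1 + exp(−(theta − b)))
P_1 = 1/(1+e^{1.4600}) = 0.1885
P_2 = 1/(1+e^{-0.5000}) = 0.6225
P_3 = 1/(1+e^{0.3200}) = 0.4207
E[score] = 0.1885 + 0.6225 + 0.4207 = 1.2316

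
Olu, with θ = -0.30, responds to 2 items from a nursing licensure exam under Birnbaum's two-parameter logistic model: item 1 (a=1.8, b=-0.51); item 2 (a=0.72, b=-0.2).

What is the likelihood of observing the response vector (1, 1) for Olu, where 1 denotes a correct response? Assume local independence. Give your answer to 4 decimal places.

P(θ) = 1 / (1 + exp(−a(θ − b)))
P_1 = 1/(1+e^{-0.3780}) = 0.5934
P_2 = 1/(1+e^{0.0720}) = 0.4820
L = P_1 × P_2 = 0.5934 × 0.4820 = 0.28602

0.2860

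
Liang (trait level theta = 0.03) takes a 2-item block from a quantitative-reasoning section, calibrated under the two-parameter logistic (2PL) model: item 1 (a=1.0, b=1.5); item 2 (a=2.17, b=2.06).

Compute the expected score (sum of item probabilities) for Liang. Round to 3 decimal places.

P(theta) = 1 / (1 + exp(−a(theta − b)))
P_1 = 1/(1+e^{1.4700}) = 0.1869
P_2 = 1/(1+e^{4.4051}) = 0.0121
E[score] = 0.1869 + 0.0121 = 0.1990

0.199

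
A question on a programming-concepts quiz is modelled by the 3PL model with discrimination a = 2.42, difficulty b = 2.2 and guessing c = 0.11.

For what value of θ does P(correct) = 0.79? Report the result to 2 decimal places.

2.69

P(θ) = c + (1 − c) · 1 / (1 + exp(−a(θ − b)))
Remove guessing floor: (0.79 − 0.11)/(1 − 0.11) = 0.7640
logit = ln(0.7640/0.2360) = 1.1750
θ = b + logit/(a) = 2.2 + 1.1750/2.4200 = 2.6855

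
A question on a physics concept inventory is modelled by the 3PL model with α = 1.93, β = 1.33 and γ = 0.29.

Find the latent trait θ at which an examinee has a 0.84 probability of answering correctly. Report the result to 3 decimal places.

P(θ) = γ + (1 − γ) · 1 / (1 + exp(−α(θ − β)))
Remove guessing floor: (0.84 − 0.29)/(1 − 0.29) = 0.7746
logit = ln(0.7746/0.2254) = 1.2347
θ = β + logit/(α) = 1.33 + 1.2347/1.9300 = 1.9698

1.970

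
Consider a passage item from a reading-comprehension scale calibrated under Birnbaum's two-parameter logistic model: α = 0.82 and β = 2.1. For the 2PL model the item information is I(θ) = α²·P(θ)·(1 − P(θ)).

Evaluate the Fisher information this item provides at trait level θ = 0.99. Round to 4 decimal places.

P = 1/(1+e^{0.9102}) = 0.2870
P(1−P) = 0.2870 × 0.7130 = 0.2046
I = α² × P(1−P) = 0.82² × 0.2046 = 0.13758

0.1376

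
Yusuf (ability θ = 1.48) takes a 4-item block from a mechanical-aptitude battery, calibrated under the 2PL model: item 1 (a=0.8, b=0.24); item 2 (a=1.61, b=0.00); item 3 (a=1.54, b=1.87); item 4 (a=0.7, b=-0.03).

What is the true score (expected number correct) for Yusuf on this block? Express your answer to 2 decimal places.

2.74

P(θ) = 1 / (1 + exp(−a(θ − b)))
P_1 = 1/(1+e^{-0.9920}) = 0.7295
P_2 = 1/(1+e^{-2.3828}) = 0.9155
P_3 = 1/(1+e^{0.6006}) = 0.3542
P_4 = 1/(1+e^{-1.0570}) = 0.7421
E[score] = 0.7295 + 0.9155 + 0.3542 + 0.7421 = 2.7413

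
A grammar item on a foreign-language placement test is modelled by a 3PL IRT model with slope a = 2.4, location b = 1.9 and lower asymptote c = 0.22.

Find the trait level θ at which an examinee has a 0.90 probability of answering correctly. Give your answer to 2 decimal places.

P(θ) = c + (1 − c) · 1 / (1 + exp(−a(θ − b)))
Remove guessing floor: (0.90 − 0.22)/(1 − 0.22) = 0.8718
logit = ln(0.8718/0.1282) = 1.9169
θ = b + logit/(a) = 1.9 + 1.9169/2.4000 = 2.6987

2.70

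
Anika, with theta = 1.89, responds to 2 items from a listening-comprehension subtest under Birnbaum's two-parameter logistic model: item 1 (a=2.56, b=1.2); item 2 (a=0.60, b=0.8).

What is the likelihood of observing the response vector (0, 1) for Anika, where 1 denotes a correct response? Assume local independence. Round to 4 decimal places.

P(theta) = 1 / (1 + exp(−a(theta − b)))
P_1 = 1/(1+e^{-1.7664}) = 0.8540
P_2 = 1/(1+e^{-0.6540}) = 0.6579
L = (1−P_1) × P_2 = 0.1460 × 0.6579 = 0.09605

0.0960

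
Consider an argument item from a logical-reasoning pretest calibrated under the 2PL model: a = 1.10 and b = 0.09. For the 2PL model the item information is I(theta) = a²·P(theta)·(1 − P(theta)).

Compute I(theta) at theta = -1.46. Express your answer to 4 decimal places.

0.1575

P = 1/(1+e^{1.7050}) = 0.1538
P(1−P) = 0.1538 × 0.8462 = 0.1302
I = a² × P(1−P) = 1.10² × 0.1302 = 0.15749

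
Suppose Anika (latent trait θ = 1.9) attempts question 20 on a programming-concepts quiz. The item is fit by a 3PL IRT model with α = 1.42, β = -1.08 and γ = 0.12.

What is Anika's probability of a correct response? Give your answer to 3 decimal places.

P(θ) = γ + (1 − γ) · 1 / (1 + exp(−α(θ − β)))
Exponent: 1.42 × (1.9 − (-1.08)) = 4.2316
1/(1 + e^{-4.2316}) = 0.9857
P = 0.12 + 0.88 × 0.9857 = 0.9874

0.987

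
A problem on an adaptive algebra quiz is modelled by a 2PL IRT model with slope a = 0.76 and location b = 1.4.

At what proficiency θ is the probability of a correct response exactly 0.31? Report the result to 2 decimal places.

P(θ) = 1 / (1 + exp(−a(θ − b)))
logit = ln(0.3100/0.6900) = -0.8001
θ = b + logit/(a) = 1.4 + (-0.8001)/0.7600 = 0.3472

0.35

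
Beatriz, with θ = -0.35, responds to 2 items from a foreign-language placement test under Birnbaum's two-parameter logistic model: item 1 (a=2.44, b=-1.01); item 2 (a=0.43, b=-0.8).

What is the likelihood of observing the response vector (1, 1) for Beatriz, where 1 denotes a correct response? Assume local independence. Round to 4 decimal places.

P(θ) = 1 / (1 + exp(−a(θ − b)))
P_1 = 1/(1+e^{-1.6104}) = 0.8335
P_2 = 1/(1+e^{-0.1935}) = 0.5482
L = P_1 × P_2 = 0.8335 × 0.5482 = 0.45693

0.4569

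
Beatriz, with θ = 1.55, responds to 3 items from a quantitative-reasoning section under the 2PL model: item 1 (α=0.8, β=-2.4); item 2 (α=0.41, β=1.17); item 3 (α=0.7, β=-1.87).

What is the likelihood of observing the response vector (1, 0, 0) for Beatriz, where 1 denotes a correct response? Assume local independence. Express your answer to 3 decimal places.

P(θ) = 1 / (1 + exp(−α(θ − β)))
P_1 = 1/(1+e^{-3.1600}) = 0.9593
P_2 = 1/(1+e^{-0.1558}) = 0.5389
P_3 = 1/(1+e^{-2.3940}) = 0.9164
L = P_1 × (1−P_2) × (1−P_3) = 0.9593 × 0.4611 × 0.0836 = 0.03700

0.037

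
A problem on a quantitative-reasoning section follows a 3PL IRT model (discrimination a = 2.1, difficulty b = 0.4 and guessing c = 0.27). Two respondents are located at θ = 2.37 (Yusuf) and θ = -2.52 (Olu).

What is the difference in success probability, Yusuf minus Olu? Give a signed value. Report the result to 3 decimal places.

P(θ) = c + (1 − c) · 1 / (1 + exp(−a(θ − b)))
P(Yusuf) = 0.9885  [exponent 4.1370]
P(Olu) = 0.2716  [exponent -6.1320]
Difference = 0.9885 − 0.2716 = 0.7169

0.717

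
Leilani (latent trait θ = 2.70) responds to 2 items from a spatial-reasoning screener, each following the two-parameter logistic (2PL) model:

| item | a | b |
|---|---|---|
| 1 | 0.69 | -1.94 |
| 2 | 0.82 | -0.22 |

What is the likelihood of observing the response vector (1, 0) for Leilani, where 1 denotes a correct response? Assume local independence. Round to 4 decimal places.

0.0803

P(θ) = 1 / (1 + exp(−a(θ − b)))
P_1 = 1/(1+e^{-3.2016}) = 0.9609
P_2 = 1/(1+e^{-2.3944}) = 0.9164
L = P_1 × (1−P_2) = 0.9609 × 0.0836 = 0.08033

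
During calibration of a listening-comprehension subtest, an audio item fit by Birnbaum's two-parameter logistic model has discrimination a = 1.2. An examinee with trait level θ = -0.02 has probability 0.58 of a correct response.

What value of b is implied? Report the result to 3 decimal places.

-0.289

P(θ) = 1 / (1 + exp(−a(θ − b)))
logit(0.58) = ln(0.58/0.42) = 0.3228
b = θ − logit/(a) = -0.02 − 0.3228/1.2000 = -0.2890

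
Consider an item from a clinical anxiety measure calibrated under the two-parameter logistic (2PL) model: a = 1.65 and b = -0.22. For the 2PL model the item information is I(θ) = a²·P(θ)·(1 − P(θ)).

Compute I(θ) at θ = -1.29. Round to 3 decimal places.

0.340

P = 1/(1+e^{1.7655}) = 0.1461
P(1−P) = 0.1461 × 0.8539 = 0.1248
I = a² × P(1−P) = 1.65² × 0.1248 = 0.33965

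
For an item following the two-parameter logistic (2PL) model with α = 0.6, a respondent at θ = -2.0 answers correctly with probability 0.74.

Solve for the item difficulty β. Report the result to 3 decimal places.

-3.743

P(θ) = 1 / (1 + exp(−α(θ − β)))
logit(0.74) = ln(0.74/0.26) = 1.0460
β = θ − logit/(α) = -2.0 − 1.0460/0.6000 = -3.7433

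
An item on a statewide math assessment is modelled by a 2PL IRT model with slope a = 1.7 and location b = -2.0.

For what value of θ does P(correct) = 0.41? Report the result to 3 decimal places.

P(θ) = 1 / (1 + exp(−a(θ − b)))
logit = ln(0.4100/0.5900) = -0.3640
θ = b + logit/(a) = -2.0 + (-0.3640)/1.7000 = -2.2141

-2.214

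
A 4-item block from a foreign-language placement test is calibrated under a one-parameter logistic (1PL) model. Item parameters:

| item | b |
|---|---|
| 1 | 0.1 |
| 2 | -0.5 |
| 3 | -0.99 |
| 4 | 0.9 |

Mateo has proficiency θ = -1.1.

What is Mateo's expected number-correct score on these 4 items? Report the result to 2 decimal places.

P(θ) = 1 / (1 + exp(−(θ − b)))
P_1 = 1/(1+e^{1.2000}) = 0.2315
P_2 = 1/(1+e^{0.6000}) = 0.3543
P_3 = 1/(1+e^{0.1100}) = 0.4725
P_4 = 1/(1+e^{2.0000}) = 0.1192
E[score] = 0.2315 + 0.3543 + 0.4725 + 0.1192 = 1.1775

1.18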